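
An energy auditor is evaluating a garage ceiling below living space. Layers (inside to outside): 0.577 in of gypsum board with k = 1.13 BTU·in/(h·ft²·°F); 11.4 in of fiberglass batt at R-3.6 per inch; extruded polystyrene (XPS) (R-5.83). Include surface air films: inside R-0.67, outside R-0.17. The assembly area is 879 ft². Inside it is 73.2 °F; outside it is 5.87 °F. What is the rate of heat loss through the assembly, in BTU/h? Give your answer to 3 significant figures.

0.577/1.13 = 0.5106
11.4 × 3.6 = 41.04
R_total = 0.67 + 0.5106 + 41.04 + 5.83 + 0.17 = 48.22 ft²·°F·h/BTU
Q = A·ΔT/R = 879 × (73.2 − 5.87) / 48.22 = 1227 BTU/h

1230 BTU/h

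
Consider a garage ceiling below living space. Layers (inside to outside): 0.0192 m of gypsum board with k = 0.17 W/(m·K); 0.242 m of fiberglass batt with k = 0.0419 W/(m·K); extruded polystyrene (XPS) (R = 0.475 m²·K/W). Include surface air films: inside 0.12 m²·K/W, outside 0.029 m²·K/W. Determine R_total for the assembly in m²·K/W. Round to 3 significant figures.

6.51 m²·K/W

0.0192/0.17 = 0.1129
0.242/0.0419 = 5.776
R_total = 0.12 + 0.1129 + 5.776 + 0.475 + 0.029 = 6.513 m²·K/W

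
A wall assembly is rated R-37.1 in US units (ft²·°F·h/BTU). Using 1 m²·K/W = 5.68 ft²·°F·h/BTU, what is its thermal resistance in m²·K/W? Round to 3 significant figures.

6.53 m²·K/W

R_SI = 37.1/5.68 = 6.532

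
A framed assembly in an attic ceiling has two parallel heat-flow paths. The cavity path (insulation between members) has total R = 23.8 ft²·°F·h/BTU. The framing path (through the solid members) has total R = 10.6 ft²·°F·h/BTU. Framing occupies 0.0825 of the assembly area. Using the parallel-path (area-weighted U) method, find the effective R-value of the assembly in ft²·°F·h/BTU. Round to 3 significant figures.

21.6 ft²·°F·h/BTU

U_eff = 0.9175/23.8 + 0.0825/10.6 = 0.03855 + 0.007783 = 0.04633
R_eff = 1/U_eff = 21.58 ft²·°F·h/BTU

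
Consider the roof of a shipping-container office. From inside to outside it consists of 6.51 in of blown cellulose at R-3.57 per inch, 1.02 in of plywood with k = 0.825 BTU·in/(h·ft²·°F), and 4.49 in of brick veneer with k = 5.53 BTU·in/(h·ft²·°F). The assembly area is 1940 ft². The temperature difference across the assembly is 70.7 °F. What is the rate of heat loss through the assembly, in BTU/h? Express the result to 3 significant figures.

6.51 × 3.57 = 23.24
1.02/0.825 = 1.236
4.49/5.53 = 0.8119
R_total = 23.24 + 1.236 + 0.8119 = 25.29 ft²·°F·h/BTU
Q = A·ΔT/R = 1940 × 70.7 / 25.29 = 5424 BTU/h

5420 BTU/h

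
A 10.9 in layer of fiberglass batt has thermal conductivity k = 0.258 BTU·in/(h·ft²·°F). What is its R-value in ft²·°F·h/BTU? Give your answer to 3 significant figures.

R = L/k = 10.9/0.258 = 42.25 ft²·°F·h/BTU

42.2 ft²·°F·h/BTU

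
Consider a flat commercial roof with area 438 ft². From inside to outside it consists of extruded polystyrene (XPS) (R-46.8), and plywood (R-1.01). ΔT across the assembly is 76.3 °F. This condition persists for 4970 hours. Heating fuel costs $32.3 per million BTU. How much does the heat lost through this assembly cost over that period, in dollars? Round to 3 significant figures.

112 dollars

R_total = 46.8 + 1.01 = 47.81 ft²·°F·h/BTU
Q = 438 × 76.3 / 47.81 = 699 BTU/h
E = 699 × 4970 = 3474000 BTU
Cost = 3474000/10⁶ × 32.3 = $112.2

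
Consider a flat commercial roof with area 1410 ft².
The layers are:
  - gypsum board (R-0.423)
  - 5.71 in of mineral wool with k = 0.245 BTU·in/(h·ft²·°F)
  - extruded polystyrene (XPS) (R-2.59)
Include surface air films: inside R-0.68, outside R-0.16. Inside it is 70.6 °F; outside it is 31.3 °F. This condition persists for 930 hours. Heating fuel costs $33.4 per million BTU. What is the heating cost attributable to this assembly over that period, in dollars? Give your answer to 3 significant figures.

5.71/0.245 = 23.31
R_total = 0.68 + 0.423 + 23.31 + 2.59 + 0.16 = 27.16 ft²·°F·h/BTU
Q = 1410 × (70.6 − 31.3) / 27.16 = 2040 BTU/h
E = 2040 × 930 = 1897000 BTU
Cost = 1897000/10⁶ × 33.4 = $63.38

63.4 dollars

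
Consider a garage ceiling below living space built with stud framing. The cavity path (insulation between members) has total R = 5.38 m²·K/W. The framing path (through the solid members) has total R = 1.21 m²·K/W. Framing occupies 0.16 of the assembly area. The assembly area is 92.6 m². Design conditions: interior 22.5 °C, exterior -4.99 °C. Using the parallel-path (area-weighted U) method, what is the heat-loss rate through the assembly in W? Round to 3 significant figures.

734 W

U_eff = 0.84/5.38 + 0.16/1.21 = 0.1561 + 0.1322 = 0.2884
R_eff = 1/U_eff = 3.468 m²·K/W
Q = 92.6 × (22.5 − (-4.99)) / 3.468 = 734.1 W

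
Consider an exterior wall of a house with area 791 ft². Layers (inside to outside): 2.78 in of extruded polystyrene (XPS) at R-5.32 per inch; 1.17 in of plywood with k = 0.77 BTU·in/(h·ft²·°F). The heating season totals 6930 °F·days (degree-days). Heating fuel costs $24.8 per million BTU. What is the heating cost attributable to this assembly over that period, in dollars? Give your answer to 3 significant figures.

200 dollars

2.78 × 5.32 = 14.79
1.17/0.77 = 1.519
R_total = 14.79 + 1.519 = 16.31 ft²·°F·h/BTU
E = A × HDD × 24 / R = 791 × 6930 × 24 / 16.31 = 8067000 BTU
Cost = 8067000/10⁶ × 24.8 = $200.1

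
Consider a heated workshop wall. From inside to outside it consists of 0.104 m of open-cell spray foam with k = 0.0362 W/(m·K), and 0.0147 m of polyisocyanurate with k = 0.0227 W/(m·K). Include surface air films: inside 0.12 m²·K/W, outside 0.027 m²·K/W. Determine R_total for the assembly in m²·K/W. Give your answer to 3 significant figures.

0.104/0.0362 = 2.873
0.0147/0.0227 = 0.6476
R_total = 0.12 + 2.873 + 0.6476 + 0.027 = 3.668 m²·K/W

3.67 m²·K/W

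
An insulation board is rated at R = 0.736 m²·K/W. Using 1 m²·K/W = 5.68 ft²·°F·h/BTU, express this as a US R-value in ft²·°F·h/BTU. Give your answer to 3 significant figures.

4.18 ft²·°F·h/BTU

R_US = 0.736 × 5.68 = 4.18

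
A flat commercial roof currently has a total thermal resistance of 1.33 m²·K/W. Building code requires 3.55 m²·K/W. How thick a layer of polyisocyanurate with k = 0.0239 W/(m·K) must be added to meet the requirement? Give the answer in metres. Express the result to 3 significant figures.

ΔR = 3.55 − 1.33 = 2.22 m²·K/W
L = ΔR × k = 2.22 × 0.0239 = 0.05306 m

0.0531 m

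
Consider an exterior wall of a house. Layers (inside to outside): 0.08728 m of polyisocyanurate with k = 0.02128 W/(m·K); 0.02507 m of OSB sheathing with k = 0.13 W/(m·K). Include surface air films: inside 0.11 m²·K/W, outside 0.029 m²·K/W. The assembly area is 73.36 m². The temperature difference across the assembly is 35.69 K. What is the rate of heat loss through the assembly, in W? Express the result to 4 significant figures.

590.6 W

0.08728/0.02128 = 4.1015
0.02507/0.13 = 0.19285
R_total = 0.11 + 4.1015 + 0.19285 + 0.029 = 4.4333 m²·K/W
Q = A·ΔT/R = 73.36 × 35.69 / 4.4333 = 590.57 W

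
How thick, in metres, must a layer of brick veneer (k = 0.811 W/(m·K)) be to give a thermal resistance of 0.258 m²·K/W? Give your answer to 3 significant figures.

L = R·k = 0.258 × 0.811 = 0.2092 m

0.209 m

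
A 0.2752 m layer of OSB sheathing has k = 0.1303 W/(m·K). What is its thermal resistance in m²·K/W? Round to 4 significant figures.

2.112 m²·K/W

R = L/k = 0.2752/0.1303 = 2.112 m²·K/W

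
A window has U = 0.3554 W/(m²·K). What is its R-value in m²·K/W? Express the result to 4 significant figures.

R = 1/U = 1/0.3554 = 2.8137

2.814 m²·K/W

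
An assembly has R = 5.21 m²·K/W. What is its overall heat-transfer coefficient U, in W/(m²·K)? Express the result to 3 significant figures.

U = 1/R = 1/5.21 = 0.1919

0.192 W/(m²·K)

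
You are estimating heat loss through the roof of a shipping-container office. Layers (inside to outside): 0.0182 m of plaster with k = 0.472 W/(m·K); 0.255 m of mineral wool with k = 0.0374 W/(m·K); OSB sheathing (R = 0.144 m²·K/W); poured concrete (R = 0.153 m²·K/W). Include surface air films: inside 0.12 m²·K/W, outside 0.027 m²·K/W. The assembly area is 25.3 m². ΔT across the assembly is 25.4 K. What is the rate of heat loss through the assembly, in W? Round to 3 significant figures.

0.0182/0.472 = 0.03856
0.255/0.0374 = 6.818
R_total = 0.12 + 0.03856 + 6.818 + 0.144 + 0.153 + 0.027 = 7.301 m²·K/W
Q = A·ΔT/R = 25.3 × 25.4 / 7.301 = 88.02 W

88.0 W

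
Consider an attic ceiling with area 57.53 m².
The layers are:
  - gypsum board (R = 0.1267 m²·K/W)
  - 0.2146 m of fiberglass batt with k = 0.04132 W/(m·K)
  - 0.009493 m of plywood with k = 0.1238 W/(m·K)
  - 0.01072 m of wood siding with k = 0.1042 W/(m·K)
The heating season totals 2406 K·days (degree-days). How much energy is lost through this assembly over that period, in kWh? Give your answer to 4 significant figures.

0.2146/0.04132 = 5.1936
0.009493/0.1238 = 0.07668
0.01072/0.1042 = 0.10288
R_total = 0.1267 + 5.1936 + 0.07668 + 0.10288 = 5.4999 m²·K/W
E = A × HDD × 24 / R / 1000 = 57.53 × 2406 × 24 / 5.4999 / 1000 = 604.02 kWh

604.0 kWh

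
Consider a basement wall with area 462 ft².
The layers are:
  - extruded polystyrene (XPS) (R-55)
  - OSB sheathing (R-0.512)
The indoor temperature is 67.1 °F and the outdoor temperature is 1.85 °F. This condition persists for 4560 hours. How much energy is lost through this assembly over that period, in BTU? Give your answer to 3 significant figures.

R_total = 55 + 0.512 = 55.51 ft²·°F·h/BTU
Q = 462 × (67.1 − 1.85) / 55.51 = 543 BTU/h
E = 543 × 4560 = 2476000 BTU

2480000 BTU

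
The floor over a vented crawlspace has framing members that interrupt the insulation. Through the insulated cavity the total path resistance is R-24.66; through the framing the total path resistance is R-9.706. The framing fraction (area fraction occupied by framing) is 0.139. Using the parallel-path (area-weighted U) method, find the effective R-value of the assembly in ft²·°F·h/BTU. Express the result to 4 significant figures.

20.31 ft²·°F·h/BTU

U_eff = 0.861/24.66 + 0.139/9.706 = 0.034915 + 0.014321 = 0.049236
R_eff = 1/U_eff = 20.31 ft²·°F·h/BTU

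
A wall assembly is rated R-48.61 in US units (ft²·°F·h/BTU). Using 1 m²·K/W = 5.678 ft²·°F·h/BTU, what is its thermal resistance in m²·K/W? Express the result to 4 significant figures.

8.561 m²·K/W

R_SI = 48.61/5.678 = 8.5611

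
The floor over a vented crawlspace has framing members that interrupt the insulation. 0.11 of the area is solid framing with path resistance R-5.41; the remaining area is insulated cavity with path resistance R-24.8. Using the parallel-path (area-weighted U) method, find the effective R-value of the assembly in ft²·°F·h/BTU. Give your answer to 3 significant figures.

17.8 ft²·°F·h/BTU

U_eff = 0.89/24.8 + 0.11/5.41 = 0.03589 + 0.02033 = 0.05622
R_eff = 1/U_eff = 17.79 ft²·°F·h/BTU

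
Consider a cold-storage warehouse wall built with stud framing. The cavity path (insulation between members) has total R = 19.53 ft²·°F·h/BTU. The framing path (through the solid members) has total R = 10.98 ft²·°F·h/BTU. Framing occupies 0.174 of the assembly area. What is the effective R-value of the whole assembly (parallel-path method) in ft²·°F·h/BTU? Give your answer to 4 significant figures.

17.20 ft²·°F·h/BTU

U_eff = 0.826/19.53 + 0.174/10.98 = 0.042294 + 0.015847 = 0.058141
R_eff = 1/U_eff = 17.2 ft²·°F·h/BTU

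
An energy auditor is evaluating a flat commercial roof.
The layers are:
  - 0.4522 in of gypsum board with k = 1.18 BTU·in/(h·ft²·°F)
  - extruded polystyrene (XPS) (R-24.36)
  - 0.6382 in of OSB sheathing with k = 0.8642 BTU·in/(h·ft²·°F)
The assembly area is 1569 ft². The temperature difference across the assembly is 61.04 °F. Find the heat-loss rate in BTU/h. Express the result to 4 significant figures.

3758 BTU/h

0.4522/1.18 = 0.38322
0.6382/0.8642 = 0.73849
R_total = 0.38322 + 24.36 + 0.73849 = 25.482 ft²·°F·h/BTU
Q = A·ΔT/R = 1569 × 61.04 / 25.482 = 3758.5 BTU/h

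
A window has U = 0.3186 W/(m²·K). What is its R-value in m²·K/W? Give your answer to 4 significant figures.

3.139 m²·K/W

R = 1/U = 1/0.3186 = 3.1387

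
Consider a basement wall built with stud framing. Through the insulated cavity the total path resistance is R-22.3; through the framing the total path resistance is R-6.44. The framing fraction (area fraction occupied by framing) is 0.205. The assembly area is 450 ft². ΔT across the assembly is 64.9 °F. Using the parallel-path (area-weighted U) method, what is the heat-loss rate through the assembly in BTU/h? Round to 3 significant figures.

U_eff = 0.795/22.3 + 0.205/6.44 = 0.03565 + 0.03183 = 0.06748
R_eff = 1/U_eff = 14.82 ft²·°F·h/BTU
Q = 450 × 64.9 / 14.82 = 1971 BTU/h

1970 BTU/h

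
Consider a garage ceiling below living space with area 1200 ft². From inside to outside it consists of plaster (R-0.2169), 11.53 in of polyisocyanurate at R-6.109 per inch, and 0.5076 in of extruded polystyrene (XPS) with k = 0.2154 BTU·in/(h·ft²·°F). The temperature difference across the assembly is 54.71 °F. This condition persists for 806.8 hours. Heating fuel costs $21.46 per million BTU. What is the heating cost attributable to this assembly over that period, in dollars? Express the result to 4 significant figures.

15.57 dollars

11.53 × 6.109 = 70.437
0.5076/0.2154 = 2.3565
R_total = 0.2169 + 70.437 + 2.3565 = 73.01 ft²·°F·h/BTU
Q = 1200 × 54.71 / 73.01 = 899.22 BTU/h
E = 899.22 × 806.8 = 725490 BTU
Cost = 725490/10⁶ × 21.46 = $15.569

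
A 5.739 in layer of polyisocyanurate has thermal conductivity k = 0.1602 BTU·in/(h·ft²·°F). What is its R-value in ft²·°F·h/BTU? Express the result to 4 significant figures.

R = L/k = 5.739/0.1602 = 35.824 ft²·°F·h/BTU

35.82 ft²·°F·h/BTU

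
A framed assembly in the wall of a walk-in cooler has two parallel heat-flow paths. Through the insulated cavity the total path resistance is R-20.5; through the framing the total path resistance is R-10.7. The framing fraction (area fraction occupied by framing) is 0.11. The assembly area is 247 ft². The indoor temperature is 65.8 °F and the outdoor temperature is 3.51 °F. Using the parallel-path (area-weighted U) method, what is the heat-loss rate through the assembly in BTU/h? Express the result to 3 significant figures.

U_eff = 0.89/20.5 + 0.11/10.7 = 0.04341 + 0.01028 = 0.0537
R_eff = 1/U_eff = 18.62 ft²·°F·h/BTU
Q = 247 × (65.8 − 3.51) / 18.62 = 826.1 BTU/h

826 BTU/h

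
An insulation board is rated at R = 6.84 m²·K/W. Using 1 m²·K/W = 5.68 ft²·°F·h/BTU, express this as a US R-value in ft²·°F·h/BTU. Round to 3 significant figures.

38.9 ft²·°F·h/BTU

R_US = 6.84 × 5.68 = 38.85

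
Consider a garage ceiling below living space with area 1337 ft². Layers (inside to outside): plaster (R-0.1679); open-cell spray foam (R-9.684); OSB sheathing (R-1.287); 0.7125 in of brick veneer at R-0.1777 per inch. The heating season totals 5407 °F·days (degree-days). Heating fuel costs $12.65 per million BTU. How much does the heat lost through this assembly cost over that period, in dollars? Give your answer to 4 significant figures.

0.7125 × 0.1777 = 0.12661
R_total = 0.1679 + 9.684 + 1.287 + 0.12661 = 11.266 ft²·°F·h/BTU
E = A × HDD × 24 / R = 1337 × 5407 × 24 / 11.266 = 15401000 BTU
Cost = 15401000/10⁶ × 12.65 = $194.82

194.8 dollars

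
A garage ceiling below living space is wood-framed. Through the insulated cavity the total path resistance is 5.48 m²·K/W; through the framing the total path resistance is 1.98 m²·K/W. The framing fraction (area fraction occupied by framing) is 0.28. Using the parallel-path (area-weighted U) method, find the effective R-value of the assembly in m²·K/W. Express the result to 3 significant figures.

3.67 m²·K/W

U_eff = 0.72/5.48 + 0.28/1.98 = 0.1314 + 0.1414 = 0.2728
R_eff = 1/U_eff = 3.666 m²·K/W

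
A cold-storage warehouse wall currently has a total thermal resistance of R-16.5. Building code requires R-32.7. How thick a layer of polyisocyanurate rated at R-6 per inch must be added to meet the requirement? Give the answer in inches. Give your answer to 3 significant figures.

ΔR = 32.7 − 16.5 = 16.2 ft²·°F·h/BTU
L = ΔR / (R/in) = 16.2/6 = 2.7 in

2.70 in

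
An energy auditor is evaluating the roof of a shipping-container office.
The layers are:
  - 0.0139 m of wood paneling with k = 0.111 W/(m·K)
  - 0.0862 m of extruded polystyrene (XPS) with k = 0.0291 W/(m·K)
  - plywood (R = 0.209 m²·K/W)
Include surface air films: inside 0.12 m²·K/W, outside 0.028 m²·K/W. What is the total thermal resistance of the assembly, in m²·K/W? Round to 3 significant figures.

0.0139/0.111 = 0.1252
0.0862/0.0291 = 2.962
R_total = 0.12 + 0.1252 + 2.962 + 0.209 + 0.028 = 3.444 m²·K/W

3.44 m²·K/W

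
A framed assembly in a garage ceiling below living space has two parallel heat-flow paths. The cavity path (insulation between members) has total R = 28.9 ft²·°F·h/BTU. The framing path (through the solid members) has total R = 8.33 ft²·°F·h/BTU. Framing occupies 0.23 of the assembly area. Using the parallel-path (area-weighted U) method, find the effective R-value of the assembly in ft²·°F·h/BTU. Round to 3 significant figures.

U_eff = 0.77/28.9 + 0.23/8.33 = 0.02664 + 0.02761 = 0.05425
R_eff = 1/U_eff = 18.43 ft²·°F·h/BTU

18.4 ft²·°F·h/BTU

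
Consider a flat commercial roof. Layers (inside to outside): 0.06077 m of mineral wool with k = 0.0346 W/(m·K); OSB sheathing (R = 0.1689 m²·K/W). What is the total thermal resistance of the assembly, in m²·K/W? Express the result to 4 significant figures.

1.925 m²·K/W

0.06077/0.0346 = 1.7564
R_total = 1.7564 + 0.1689 = 1.9253 m²·K/W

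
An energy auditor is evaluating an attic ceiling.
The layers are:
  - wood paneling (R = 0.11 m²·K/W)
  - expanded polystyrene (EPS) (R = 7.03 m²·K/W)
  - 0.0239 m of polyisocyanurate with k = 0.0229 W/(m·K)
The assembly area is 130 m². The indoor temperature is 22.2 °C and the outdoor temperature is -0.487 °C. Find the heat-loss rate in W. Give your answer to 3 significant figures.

0.0239/0.0229 = 1.044
R_total = 0.11 + 7.03 + 1.044 = 8.184 m²·K/W
Q = A·ΔT/R = 130 × (22.2 − (-0.487)) / 8.184 = 360.4 W

360 W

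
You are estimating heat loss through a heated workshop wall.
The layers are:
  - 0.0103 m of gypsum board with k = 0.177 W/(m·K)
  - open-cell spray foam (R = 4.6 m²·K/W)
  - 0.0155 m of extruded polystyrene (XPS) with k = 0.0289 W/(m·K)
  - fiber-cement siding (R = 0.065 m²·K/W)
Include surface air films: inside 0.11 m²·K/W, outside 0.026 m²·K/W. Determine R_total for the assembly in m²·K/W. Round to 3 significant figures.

0.0103/0.177 = 0.05819
0.0155/0.0289 = 0.5363
R_total = 0.11 + 0.05819 + 4.6 + 0.5363 + 0.065 + 0.026 = 5.396 m²·K/W

5.40 m²·K/W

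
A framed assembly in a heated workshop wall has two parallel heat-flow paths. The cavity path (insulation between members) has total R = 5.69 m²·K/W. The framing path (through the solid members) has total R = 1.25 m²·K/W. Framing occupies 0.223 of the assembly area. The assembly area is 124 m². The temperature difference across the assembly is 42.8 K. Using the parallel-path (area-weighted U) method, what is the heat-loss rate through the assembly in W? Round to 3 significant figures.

U_eff = 0.777/5.69 + 0.223/1.25 = 0.1366 + 0.1784 = 0.315
R_eff = 1/U_eff = 3.175 m²·K/W
Q = 124 × 42.8 / 3.175 = 1672 W

1670 W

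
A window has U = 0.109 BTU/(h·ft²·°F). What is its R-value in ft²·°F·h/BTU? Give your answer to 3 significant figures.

9.17 ft²·°F·h/BTU

R = 1/U = 1/0.109 = 9.174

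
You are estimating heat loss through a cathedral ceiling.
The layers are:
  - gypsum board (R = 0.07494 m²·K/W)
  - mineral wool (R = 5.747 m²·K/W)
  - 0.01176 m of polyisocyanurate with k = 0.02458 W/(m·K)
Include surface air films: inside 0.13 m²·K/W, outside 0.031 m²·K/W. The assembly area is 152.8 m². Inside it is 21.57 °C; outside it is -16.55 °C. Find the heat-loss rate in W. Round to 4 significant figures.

0.01176/0.02458 = 0.47844
R_total = 0.13 + 0.07494 + 5.747 + 0.47844 + 0.031 = 6.4614 m²·K/W
Q = A·ΔT/R = 152.8 × (21.57 − (-16.55)) / 6.4614 = 901.47 W

901.5 W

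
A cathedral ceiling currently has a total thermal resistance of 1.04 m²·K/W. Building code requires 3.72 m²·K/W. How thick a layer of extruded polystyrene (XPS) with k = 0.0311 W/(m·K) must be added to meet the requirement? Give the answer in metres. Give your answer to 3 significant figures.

0.0833 m

ΔR = 3.72 − 1.04 = 2.68 m²·K/W
L = ΔR × k = 2.68 × 0.0311 = 0.08335 m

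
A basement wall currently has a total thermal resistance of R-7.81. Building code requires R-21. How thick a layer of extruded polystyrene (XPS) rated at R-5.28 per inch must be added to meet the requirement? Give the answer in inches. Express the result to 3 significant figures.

ΔR = 21 − 7.81 = 13.19 ft²·°F·h/BTU
L = ΔR / (R/in) = 13.19/5.28 = 2.498 in

2.50 in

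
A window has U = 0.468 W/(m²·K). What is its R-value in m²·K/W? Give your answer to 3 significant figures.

2.14 m²·K/W

R = 1/U = 1/0.468 = 2.137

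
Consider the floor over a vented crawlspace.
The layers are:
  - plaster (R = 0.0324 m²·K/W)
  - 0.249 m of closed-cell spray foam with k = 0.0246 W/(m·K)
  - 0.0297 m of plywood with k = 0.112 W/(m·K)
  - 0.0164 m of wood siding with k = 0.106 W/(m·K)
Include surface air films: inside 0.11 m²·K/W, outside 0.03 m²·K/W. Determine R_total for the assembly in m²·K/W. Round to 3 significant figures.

10.7 m²·K/W

0.249/0.0246 = 10.12
0.0297/0.112 = 0.2652
0.0164/0.106 = 0.1547
R_total = 0.11 + 0.0324 + 10.12 + 0.2652 + 0.1547 + 0.03 = 10.71 m²·K/W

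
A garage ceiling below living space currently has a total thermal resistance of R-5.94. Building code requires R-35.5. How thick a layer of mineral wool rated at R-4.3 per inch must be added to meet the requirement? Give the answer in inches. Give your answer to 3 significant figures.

ΔR = 35.5 − 5.94 = 29.56 ft²·°F·h/BTU
L = ΔR / (R/in) = 29.56/4.3 = 6.874 in

6.87 in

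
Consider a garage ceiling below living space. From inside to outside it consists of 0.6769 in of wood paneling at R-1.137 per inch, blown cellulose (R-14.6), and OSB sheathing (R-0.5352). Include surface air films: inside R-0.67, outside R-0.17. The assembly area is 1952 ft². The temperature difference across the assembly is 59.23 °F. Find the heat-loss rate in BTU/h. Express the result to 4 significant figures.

6905 BTU/h

0.6769 × 1.137 = 0.76964
R_total = 0.67 + 0.76964 + 14.6 + 0.5352 + 0.17 = 16.745 ft²·°F·h/BTU
Q = A·ΔT/R = 1952 × 59.23 / 16.745 = 6904.6 BTU/h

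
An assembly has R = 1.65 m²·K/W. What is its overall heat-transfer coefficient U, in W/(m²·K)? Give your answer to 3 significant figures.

U = 1/R = 1/1.65 = 0.6061

0.606 W/(m²·K)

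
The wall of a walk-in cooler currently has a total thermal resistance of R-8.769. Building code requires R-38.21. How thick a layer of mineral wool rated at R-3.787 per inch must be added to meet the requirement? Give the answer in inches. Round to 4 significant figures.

7.774 in

ΔR = 38.21 − 8.769 = 29.441 ft²·°F·h/BTU
L = ΔR / (R/in) = 29.441/3.787 = 7.7742 in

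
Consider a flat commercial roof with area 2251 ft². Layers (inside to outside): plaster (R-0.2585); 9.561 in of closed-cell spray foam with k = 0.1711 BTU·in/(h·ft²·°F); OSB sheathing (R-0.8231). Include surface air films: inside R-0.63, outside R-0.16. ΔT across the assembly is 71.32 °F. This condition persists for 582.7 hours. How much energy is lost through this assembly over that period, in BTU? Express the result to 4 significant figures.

1620000 BTU

9.561/0.1711 = 55.88
R_total = 0.63 + 0.2585 + 55.88 + 0.8231 + 0.16 = 57.751 ft²·°F·h/BTU
Q = 2251 × 71.32 / 57.751 = 2779.9 BTU/h
E = 2779.9 × 582.7 = 1619800 BTU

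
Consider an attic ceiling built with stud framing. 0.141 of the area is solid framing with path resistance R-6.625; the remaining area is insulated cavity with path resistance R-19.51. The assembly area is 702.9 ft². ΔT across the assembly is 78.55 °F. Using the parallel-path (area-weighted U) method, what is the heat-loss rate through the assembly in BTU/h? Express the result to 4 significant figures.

3606 BTU/h

U_eff = 0.859/19.51 + 0.141/6.625 = 0.044029 + 0.021283 = 0.065312
R_eff = 1/U_eff = 15.311 ft²·°F·h/BTU
Q = 702.9 × 78.55 / 15.311 = 3606 BTU/h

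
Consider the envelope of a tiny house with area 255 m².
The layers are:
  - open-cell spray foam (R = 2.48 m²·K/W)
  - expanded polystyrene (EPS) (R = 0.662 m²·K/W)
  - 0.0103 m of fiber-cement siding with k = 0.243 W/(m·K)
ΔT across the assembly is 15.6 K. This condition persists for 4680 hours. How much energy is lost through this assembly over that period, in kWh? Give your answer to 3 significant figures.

0.0103/0.243 = 0.04239
R_total = 2.48 + 0.662 + 0.04239 = 3.184 m²·K/W
Q = 255 × 15.6 / 3.184 = 1249 W
E = 1249 W × 4680 h / 1000 = 5846 kWh

5850 kWh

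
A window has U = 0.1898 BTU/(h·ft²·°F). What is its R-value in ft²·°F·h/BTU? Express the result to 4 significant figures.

5.269 ft²·°F·h/BTU

R = 1/U = 1/0.1898 = 5.2687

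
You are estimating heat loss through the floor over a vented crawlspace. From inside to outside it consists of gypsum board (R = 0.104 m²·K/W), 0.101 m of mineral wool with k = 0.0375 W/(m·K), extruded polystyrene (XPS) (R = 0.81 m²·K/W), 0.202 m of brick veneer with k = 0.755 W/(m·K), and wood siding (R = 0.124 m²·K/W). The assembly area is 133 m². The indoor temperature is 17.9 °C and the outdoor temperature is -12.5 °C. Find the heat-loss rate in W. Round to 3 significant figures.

1010 W

0.101/0.0375 = 2.693
0.202/0.755 = 0.2675
R_total = 0.104 + 2.693 + 0.81 + 0.2675 + 0.124 = 3.999 m²·K/W
Q = A·ΔT/R = 133 × (17.9 − (-12.5)) / 3.999 = 1011 W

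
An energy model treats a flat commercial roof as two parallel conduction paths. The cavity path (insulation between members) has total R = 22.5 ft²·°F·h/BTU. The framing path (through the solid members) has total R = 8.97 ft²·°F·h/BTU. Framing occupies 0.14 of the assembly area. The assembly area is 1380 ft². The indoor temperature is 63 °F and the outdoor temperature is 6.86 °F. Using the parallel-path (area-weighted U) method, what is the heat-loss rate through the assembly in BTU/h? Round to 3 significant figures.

U_eff = 0.86/22.5 + 0.14/8.97 = 0.03822 + 0.01561 = 0.05383
R_eff = 1/U_eff = 18.58 ft²·°F·h/BTU
Q = 1380 × (63 − 6.86) / 18.58 = 4170 BTU/h

4170 BTU/h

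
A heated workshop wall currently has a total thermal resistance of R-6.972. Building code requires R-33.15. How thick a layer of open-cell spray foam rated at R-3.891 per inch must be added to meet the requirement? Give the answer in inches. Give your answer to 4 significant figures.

ΔR = 33.15 − 6.972 = 26.178 ft²·°F·h/BTU
L = ΔR / (R/in) = 26.178/3.891 = 6.7278 in

6.728 in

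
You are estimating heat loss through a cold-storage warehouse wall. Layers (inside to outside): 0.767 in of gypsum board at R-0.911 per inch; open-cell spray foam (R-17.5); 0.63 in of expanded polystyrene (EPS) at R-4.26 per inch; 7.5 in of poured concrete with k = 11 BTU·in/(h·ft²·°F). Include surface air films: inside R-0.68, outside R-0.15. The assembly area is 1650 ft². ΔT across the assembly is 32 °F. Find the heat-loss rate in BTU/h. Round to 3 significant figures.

0.767 × 0.911 = 0.6987
0.63 × 4.26 = 2.684
7.5/11 = 0.6818
R_total = 0.68 + 0.6987 + 17.5 + 2.684 + 0.6818 + 0.15 = 22.39 ft²·°F·h/BTU
Q = A·ΔT/R = 1650 × 32 / 22.39 = 2358 BTU/h

2360 BTU/h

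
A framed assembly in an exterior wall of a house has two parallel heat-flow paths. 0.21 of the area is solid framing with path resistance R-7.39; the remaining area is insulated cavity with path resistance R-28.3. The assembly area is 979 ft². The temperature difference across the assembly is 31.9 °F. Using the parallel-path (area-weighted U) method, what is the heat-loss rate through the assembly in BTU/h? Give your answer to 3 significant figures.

U_eff = 0.79/28.3 + 0.21/7.39 = 0.02792 + 0.02842 = 0.05633
R_eff = 1/U_eff = 17.75 ft²·°F·h/BTU
Q = 979 × 31.9 / 17.75 = 1759 BTU/h

1760 BTU/h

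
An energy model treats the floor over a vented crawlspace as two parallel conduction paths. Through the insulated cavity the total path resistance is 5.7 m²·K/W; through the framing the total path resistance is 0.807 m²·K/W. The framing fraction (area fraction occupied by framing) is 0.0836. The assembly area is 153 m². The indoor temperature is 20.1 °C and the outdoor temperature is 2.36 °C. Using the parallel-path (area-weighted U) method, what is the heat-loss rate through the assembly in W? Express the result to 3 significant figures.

718 W

U_eff = 0.9164/5.7 + 0.0836/0.807 = 0.1608 + 0.1036 = 0.2644
R_eff = 1/U_eff = 3.783 m²·K/W
Q = 153 × (20.1 − 2.36) / 3.783 = 717.5 W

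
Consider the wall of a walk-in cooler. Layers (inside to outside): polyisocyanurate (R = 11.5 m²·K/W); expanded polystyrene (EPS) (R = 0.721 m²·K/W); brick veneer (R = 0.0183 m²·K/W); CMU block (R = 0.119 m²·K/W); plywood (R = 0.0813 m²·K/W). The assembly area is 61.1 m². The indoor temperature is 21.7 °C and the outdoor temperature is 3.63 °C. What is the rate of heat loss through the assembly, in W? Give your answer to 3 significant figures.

88.8 W

R_total = 11.5 + 0.721 + 0.0183 + 0.119 + 0.0813 = 12.44 m²·K/W
Q = A·ΔT/R = 61.1 × (21.7 − 3.63) / 12.44 = 88.76 W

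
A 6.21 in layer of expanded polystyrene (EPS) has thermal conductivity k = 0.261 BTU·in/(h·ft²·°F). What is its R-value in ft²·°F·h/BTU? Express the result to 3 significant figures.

R = L/k = 6.21/0.261 = 23.79 ft²·°F·h/BTU

23.8 ft²·°F·h/BTU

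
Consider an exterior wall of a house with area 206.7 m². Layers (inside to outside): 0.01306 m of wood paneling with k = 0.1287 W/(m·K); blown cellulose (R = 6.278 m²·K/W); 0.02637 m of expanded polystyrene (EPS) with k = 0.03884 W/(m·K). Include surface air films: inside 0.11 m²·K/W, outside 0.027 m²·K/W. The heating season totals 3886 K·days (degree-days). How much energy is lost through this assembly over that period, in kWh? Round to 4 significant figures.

2679 kWh

0.01306/0.1287 = 0.10148
0.02637/0.03884 = 0.67894
R_total = 0.11 + 0.10148 + 6.278 + 0.67894 + 0.027 = 7.1954 m²·K/W
E = A × HDD × 24 / R / 1000 = 206.7 × 3886 × 24 / 7.1954 / 1000 = 2679.2 kWh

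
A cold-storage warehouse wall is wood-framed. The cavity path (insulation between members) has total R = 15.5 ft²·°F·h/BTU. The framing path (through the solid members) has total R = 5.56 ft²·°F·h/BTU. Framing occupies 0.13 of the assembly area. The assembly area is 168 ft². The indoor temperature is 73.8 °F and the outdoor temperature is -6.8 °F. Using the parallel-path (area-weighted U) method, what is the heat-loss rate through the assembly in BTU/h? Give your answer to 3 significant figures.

1080 BTU/h

U_eff = 0.87/15.5 + 0.13/5.56 = 0.05613 + 0.02338 = 0.07951
R_eff = 1/U_eff = 12.58 ft²·°F·h/BTU
Q = 168 × (73.8 − (-6.8)) / 12.58 = 1077 BTU/h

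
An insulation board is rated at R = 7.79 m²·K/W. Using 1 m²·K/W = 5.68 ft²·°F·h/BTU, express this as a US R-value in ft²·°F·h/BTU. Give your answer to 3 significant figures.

R_US = 7.79 × 5.68 = 44.25

44.2 ft²·°F·h/BTU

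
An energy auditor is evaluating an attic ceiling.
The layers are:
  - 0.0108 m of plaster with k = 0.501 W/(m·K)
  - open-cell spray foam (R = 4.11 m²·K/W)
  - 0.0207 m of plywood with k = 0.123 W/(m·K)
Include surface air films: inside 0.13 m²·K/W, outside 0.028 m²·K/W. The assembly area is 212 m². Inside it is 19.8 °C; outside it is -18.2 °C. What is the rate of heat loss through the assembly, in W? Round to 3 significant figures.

1810 W

0.0108/0.501 = 0.02156
0.0207/0.123 = 0.1683
R_total = 0.13 + 0.02156 + 4.11 + 0.1683 + 0.028 = 4.458 m²·K/W
Q = A·ΔT/R = 212 × (19.8 − (-18.2)) / 4.458 = 1807 W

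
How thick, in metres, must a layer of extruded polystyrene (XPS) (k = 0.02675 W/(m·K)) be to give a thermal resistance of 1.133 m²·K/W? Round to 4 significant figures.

L = R·k = 1.133 × 0.02675 = 0.030308 m

0.03031 m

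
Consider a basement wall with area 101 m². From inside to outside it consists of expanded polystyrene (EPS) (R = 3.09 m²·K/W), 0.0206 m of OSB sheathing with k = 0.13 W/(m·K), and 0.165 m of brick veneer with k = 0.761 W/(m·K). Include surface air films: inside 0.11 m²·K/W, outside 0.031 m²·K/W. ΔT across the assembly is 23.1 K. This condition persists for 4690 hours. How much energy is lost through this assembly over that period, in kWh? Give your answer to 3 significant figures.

3030 kWh

0.0206/0.13 = 0.1585
0.165/0.761 = 0.2168
R_total = 0.11 + 3.09 + 0.1585 + 0.2168 + 0.031 = 3.606 m²·K/W
Q = 101 × 23.1 / 3.606 = 647 W
E = 647 W × 4690 h / 1000 = 3034 kWh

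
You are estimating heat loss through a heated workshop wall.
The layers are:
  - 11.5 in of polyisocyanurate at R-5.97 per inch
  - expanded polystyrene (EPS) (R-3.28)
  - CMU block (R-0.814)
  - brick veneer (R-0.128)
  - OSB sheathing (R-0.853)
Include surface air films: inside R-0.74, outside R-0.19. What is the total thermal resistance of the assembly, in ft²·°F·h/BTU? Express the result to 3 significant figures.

74.7 ft²·°F·h/BTU

11.5 × 5.97 = 68.66
R_total = 0.74 + 68.66 + 3.28 + 0.814 + 0.128 + 0.853 + 0.19 = 74.66 ft²·°F·h/BTU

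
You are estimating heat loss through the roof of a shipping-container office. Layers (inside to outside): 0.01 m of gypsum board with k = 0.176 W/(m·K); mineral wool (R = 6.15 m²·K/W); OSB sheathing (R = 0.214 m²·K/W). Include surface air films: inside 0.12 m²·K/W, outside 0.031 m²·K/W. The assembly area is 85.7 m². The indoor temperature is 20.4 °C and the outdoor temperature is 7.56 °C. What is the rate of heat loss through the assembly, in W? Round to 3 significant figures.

0.01/0.176 = 0.05682
R_total = 0.12 + 0.05682 + 6.15 + 0.214 + 0.031 = 6.572 m²·K/W
Q = A·ΔT/R = 85.7 × (20.4 − 7.56) / 6.572 = 167.4 W

167 W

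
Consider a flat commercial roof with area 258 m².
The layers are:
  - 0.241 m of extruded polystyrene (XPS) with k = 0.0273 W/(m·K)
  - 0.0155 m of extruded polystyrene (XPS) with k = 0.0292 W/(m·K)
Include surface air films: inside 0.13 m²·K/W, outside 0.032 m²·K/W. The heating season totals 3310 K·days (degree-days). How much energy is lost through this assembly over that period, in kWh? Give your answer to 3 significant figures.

0.241/0.0273 = 8.828
0.0155/0.0292 = 0.5308
R_total = 0.13 + 8.828 + 0.5308 + 0.032 = 9.521 m²·K/W
E = A × HDD × 24 / R / 1000 = 258 × 3310 × 24 / 9.521 / 1000 = 2153 kWh

2150 kWh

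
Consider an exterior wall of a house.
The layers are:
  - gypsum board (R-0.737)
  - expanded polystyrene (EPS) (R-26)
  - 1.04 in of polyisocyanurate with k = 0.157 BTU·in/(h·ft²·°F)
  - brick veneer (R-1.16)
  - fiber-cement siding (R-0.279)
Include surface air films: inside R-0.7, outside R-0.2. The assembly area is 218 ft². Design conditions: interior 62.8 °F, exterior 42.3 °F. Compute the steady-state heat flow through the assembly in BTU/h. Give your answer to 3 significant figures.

1.04/0.157 = 6.624
R_total = 0.7 + 0.737 + 26 + 6.624 + 1.16 + 0.279 + 0.2 = 35.7 ft²·°F·h/BTU
Q = A·ΔT/R = 218 × (62.8 − 42.3) / 35.7 = 125.2 BTU/h

125 BTU/h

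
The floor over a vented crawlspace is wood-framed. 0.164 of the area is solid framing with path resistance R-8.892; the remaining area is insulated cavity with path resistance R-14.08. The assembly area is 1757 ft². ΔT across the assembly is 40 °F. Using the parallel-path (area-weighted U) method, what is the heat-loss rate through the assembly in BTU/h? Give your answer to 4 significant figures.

5469 BTU/h

U_eff = 0.836/14.08 + 0.164/8.892 = 0.059375 + 0.018444 = 0.077819
R_eff = 1/U_eff = 12.85 ft²·°F·h/BTU
Q = 1757 × 40 / 12.85 = 5469.1 BTU/h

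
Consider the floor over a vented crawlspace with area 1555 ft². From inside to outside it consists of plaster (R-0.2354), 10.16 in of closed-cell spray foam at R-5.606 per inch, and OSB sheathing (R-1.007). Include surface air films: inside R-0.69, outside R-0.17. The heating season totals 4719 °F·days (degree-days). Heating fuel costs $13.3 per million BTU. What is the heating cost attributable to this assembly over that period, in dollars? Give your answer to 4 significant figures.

10.16 × 5.606 = 56.957
R_total = 0.69 + 0.2354 + 56.957 + 1.007 + 0.17 = 59.059 ft²·°F·h/BTU
E = A × HDD × 24 / R = 1555 × 4719 × 24 / 59.059 = 2982000 BTU
Cost = 2982000/10⁶ × 13.3 = $39.66

39.66 dollars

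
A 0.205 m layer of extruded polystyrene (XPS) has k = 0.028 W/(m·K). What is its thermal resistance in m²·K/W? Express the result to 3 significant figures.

R = L/k = 0.205/0.028 = 7.321 m²·K/W

7.32 m²·K/W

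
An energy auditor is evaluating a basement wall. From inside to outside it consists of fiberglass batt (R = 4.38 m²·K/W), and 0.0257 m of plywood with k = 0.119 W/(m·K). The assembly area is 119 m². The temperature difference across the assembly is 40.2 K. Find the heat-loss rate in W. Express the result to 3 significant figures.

0.0257/0.119 = 0.216
R_total = 4.38 + 0.216 = 4.596 m²·K/W
Q = A·ΔT/R = 119 × 40.2 / 4.596 = 1041 W

1040 W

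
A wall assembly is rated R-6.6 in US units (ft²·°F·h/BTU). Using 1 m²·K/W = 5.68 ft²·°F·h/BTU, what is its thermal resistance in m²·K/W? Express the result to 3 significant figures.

R_SI = 6.6/5.68 = 1.162

1.16 m²·K/W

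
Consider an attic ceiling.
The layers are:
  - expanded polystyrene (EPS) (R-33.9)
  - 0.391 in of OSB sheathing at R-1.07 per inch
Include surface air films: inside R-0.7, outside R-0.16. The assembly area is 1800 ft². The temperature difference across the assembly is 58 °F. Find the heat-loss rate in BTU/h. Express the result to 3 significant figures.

2970 BTU/h

0.391 × 1.07 = 0.4184
R_total = 0.7 + 33.9 + 0.4184 + 0.16 = 35.18 ft²·°F·h/BTU
Q = A·ΔT/R = 1800 × 58 / 35.18 = 2968 BTU/h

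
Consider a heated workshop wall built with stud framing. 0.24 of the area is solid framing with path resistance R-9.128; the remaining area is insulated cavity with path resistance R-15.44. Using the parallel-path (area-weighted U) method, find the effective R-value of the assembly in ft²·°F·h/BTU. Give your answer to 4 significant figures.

13.24 ft²·°F·h/BTU

U_eff = 0.76/15.44 + 0.24/9.128 = 0.049223 + 0.026293 = 0.075516
R_eff = 1/U_eff = 13.242 ft²·°F·h/BTU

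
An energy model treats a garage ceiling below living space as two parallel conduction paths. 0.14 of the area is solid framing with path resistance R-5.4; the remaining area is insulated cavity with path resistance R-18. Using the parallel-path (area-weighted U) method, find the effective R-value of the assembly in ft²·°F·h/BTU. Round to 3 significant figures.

13.6 ft²·°F·h/BTU

U_eff = 0.86/18 + 0.14/5.4 = 0.04778 + 0.02593 = 0.0737
R_eff = 1/U_eff = 13.57 ft²·°F·h/BTU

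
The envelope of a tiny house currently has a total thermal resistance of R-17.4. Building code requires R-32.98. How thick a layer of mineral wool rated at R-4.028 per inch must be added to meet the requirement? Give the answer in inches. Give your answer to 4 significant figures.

3.868 in

ΔR = 32.98 − 17.4 = 15.58 ft²·°F·h/BTU
L = ΔR / (R/in) = 15.58/4.028 = 3.8679 in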